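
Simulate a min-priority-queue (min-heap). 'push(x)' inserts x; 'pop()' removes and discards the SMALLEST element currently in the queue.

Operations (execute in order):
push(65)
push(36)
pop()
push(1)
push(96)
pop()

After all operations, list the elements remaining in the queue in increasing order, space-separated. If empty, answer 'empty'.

push(65): heap contents = [65]
push(36): heap contents = [36, 65]
pop() → 36: heap contents = [65]
push(1): heap contents = [1, 65]
push(96): heap contents = [1, 65, 96]
pop() → 1: heap contents = [65, 96]

Answer: 65 96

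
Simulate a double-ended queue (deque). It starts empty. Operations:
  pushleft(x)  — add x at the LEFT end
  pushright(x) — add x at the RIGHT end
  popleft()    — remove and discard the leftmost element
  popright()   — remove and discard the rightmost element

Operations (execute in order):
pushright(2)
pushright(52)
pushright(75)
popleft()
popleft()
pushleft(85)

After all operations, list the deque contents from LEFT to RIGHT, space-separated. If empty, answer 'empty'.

pushright(2): [2]
pushright(52): [2, 52]
pushright(75): [2, 52, 75]
popleft(): [52, 75]
popleft(): [75]
pushleft(85): [85, 75]

Answer: 85 75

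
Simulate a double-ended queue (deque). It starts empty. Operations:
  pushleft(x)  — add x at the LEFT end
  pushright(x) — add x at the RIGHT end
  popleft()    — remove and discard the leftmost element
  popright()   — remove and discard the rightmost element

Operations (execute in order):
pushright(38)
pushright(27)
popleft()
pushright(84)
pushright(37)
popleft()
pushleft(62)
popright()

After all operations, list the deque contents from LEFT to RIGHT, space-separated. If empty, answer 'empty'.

pushright(38): [38]
pushright(27): [38, 27]
popleft(): [27]
pushright(84): [27, 84]
pushright(37): [27, 84, 37]
popleft(): [84, 37]
pushleft(62): [62, 84, 37]
popright(): [62, 84]

Answer: 62 84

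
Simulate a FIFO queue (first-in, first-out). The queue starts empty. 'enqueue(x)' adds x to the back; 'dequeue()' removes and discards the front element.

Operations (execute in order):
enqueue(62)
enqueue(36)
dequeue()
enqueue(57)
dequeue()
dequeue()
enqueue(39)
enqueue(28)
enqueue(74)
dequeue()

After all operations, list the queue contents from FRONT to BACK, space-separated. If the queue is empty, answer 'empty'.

enqueue(62): [62]
enqueue(36): [62, 36]
dequeue(): [36]
enqueue(57): [36, 57]
dequeue(): [57]
dequeue(): []
enqueue(39): [39]
enqueue(28): [39, 28]
enqueue(74): [39, 28, 74]
dequeue(): [28, 74]

Answer: 28 74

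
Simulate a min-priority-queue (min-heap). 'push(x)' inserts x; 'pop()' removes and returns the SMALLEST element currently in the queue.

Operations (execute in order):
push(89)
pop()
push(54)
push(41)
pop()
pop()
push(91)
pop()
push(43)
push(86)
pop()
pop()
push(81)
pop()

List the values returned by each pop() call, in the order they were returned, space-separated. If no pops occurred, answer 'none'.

push(89): heap contents = [89]
pop() → 89: heap contents = []
push(54): heap contents = [54]
push(41): heap contents = [41, 54]
pop() → 41: heap contents = [54]
pop() → 54: heap contents = []
push(91): heap contents = [91]
pop() → 91: heap contents = []
push(43): heap contents = [43]
push(86): heap contents = [43, 86]
pop() → 43: heap contents = [86]
pop() → 86: heap contents = []
push(81): heap contents = [81]
pop() → 81: heap contents = []

Answer: 89 41 54 91 43 86 81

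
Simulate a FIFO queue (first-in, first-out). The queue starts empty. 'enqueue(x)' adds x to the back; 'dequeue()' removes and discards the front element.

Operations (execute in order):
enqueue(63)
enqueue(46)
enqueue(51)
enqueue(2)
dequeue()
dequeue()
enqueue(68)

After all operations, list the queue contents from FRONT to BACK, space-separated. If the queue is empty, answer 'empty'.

enqueue(63): [63]
enqueue(46): [63, 46]
enqueue(51): [63, 46, 51]
enqueue(2): [63, 46, 51, 2]
dequeue(): [46, 51, 2]
dequeue(): [51, 2]
enqueue(68): [51, 2, 68]

Answer: 51 2 68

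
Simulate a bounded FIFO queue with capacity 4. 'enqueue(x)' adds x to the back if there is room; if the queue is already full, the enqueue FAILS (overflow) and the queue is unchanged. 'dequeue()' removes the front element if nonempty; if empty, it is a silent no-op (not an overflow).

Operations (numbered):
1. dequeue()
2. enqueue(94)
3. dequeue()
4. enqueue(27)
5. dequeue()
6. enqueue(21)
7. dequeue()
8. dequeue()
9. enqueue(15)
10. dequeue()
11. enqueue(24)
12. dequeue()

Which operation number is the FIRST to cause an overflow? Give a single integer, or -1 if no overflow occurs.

1. dequeue(): empty, no-op, size=0
2. enqueue(94): size=1
3. dequeue(): size=0
4. enqueue(27): size=1
5. dequeue(): size=0
6. enqueue(21): size=1
7. dequeue(): size=0
8. dequeue(): empty, no-op, size=0
9. enqueue(15): size=1
10. dequeue(): size=0
11. enqueue(24): size=1
12. dequeue(): size=0

Answer: -1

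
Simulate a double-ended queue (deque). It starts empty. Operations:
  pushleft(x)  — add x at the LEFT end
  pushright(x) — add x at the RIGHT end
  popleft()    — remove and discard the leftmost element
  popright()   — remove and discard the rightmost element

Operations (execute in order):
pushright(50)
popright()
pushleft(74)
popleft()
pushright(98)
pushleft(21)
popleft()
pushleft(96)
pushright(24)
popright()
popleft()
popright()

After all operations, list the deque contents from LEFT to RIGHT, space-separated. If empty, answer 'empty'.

Answer: empty

Derivation:
pushright(50): [50]
popright(): []
pushleft(74): [74]
popleft(): []
pushright(98): [98]
pushleft(21): [21, 98]
popleft(): [98]
pushleft(96): [96, 98]
pushright(24): [96, 98, 24]
popright(): [96, 98]
popleft(): [98]
popright(): []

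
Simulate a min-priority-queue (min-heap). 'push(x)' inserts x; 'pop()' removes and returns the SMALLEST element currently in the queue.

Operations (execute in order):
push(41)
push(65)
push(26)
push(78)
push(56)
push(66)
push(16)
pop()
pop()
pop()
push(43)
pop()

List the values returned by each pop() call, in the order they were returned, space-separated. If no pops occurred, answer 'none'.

push(41): heap contents = [41]
push(65): heap contents = [41, 65]
push(26): heap contents = [26, 41, 65]
push(78): heap contents = [26, 41, 65, 78]
push(56): heap contents = [26, 41, 56, 65, 78]
push(66): heap contents = [26, 41, 56, 65, 66, 78]
push(16): heap contents = [16, 26, 41, 56, 65, 66, 78]
pop() → 16: heap contents = [26, 41, 56, 65, 66, 78]
pop() → 26: heap contents = [41, 56, 65, 66, 78]
pop() → 41: heap contents = [56, 65, 66, 78]
push(43): heap contents = [43, 56, 65, 66, 78]
pop() → 43: heap contents = [56, 65, 66, 78]

Answer: 16 26 41 43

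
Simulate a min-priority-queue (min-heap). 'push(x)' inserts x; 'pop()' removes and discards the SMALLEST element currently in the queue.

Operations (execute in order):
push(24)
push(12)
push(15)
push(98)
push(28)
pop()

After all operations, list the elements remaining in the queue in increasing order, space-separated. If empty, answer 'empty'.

push(24): heap contents = [24]
push(12): heap contents = [12, 24]
push(15): heap contents = [12, 15, 24]
push(98): heap contents = [12, 15, 24, 98]
push(28): heap contents = [12, 15, 24, 28, 98]
pop() → 12: heap contents = [15, 24, 28, 98]

Answer: 15 24 28 98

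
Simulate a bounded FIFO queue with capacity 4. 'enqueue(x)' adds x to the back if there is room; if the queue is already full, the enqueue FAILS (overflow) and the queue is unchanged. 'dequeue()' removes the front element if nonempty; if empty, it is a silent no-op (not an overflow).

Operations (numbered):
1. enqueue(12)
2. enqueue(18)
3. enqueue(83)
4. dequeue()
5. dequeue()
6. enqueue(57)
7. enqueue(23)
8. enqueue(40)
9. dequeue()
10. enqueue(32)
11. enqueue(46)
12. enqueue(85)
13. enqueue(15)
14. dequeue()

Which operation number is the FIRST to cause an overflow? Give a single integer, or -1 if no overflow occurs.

1. enqueue(12): size=1
2. enqueue(18): size=2
3. enqueue(83): size=3
4. dequeue(): size=2
5. dequeue(): size=1
6. enqueue(57): size=2
7. enqueue(23): size=3
8. enqueue(40): size=4
9. dequeue(): size=3
10. enqueue(32): size=4
11. enqueue(46): size=4=cap → OVERFLOW (fail)
12. enqueue(85): size=4=cap → OVERFLOW (fail)
13. enqueue(15): size=4=cap → OVERFLOW (fail)
14. dequeue(): size=3

Answer: 11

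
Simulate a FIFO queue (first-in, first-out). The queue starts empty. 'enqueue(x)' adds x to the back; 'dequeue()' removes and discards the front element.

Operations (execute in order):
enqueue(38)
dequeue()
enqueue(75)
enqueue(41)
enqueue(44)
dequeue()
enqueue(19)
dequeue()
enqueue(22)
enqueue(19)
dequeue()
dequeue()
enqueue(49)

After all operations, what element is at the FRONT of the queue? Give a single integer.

enqueue(38): queue = [38]
dequeue(): queue = []
enqueue(75): queue = [75]
enqueue(41): queue = [75, 41]
enqueue(44): queue = [75, 41, 44]
dequeue(): queue = [41, 44]
enqueue(19): queue = [41, 44, 19]
dequeue(): queue = [44, 19]
enqueue(22): queue = [44, 19, 22]
enqueue(19): queue = [44, 19, 22, 19]
dequeue(): queue = [19, 22, 19]
dequeue(): queue = [22, 19]
enqueue(49): queue = [22, 19, 49]

Answer: 22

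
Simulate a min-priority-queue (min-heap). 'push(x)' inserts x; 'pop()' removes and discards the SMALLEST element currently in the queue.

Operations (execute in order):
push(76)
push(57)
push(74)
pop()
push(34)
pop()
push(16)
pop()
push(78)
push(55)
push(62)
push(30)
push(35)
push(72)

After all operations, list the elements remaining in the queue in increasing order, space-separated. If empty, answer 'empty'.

Answer: 30 35 55 62 72 74 76 78

Derivation:
push(76): heap contents = [76]
push(57): heap contents = [57, 76]
push(74): heap contents = [57, 74, 76]
pop() → 57: heap contents = [74, 76]
push(34): heap contents = [34, 74, 76]
pop() → 34: heap contents = [74, 76]
push(16): heap contents = [16, 74, 76]
pop() → 16: heap contents = [74, 76]
push(78): heap contents = [74, 76, 78]
push(55): heap contents = [55, 74, 76, 78]
push(62): heap contents = [55, 62, 74, 76, 78]
push(30): heap contents = [30, 55, 62, 74, 76, 78]
push(35): heap contents = [30, 35, 55, 62, 74, 76, 78]
push(72): heap contents = [30, 35, 55, 62, 72, 74, 76, 78]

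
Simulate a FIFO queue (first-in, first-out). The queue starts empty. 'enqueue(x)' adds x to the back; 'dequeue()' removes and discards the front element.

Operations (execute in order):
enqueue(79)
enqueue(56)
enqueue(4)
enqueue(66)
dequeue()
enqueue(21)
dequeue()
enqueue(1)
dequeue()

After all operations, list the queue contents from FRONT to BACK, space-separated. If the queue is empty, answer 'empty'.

Answer: 66 21 1

Derivation:
enqueue(79): [79]
enqueue(56): [79, 56]
enqueue(4): [79, 56, 4]
enqueue(66): [79, 56, 4, 66]
dequeue(): [56, 4, 66]
enqueue(21): [56, 4, 66, 21]
dequeue(): [4, 66, 21]
enqueue(1): [4, 66, 21, 1]
dequeue(): [66, 21, 1]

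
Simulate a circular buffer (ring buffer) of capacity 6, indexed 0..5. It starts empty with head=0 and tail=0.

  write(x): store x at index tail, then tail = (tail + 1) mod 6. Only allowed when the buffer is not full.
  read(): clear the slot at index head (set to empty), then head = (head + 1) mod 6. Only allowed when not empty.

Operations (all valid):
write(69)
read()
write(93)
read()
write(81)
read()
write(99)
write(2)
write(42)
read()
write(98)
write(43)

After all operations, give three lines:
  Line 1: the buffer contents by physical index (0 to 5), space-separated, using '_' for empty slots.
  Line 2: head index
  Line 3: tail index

write(69): buf=[69 _ _ _ _ _], head=0, tail=1, size=1
read(): buf=[_ _ _ _ _ _], head=1, tail=1, size=0
write(93): buf=[_ 93 _ _ _ _], head=1, tail=2, size=1
read(): buf=[_ _ _ _ _ _], head=2, tail=2, size=0
write(81): buf=[_ _ 81 _ _ _], head=2, tail=3, size=1
read(): buf=[_ _ _ _ _ _], head=3, tail=3, size=0
write(99): buf=[_ _ _ 99 _ _], head=3, tail=4, size=1
write(2): buf=[_ _ _ 99 2 _], head=3, tail=5, size=2
write(42): buf=[_ _ _ 99 2 42], head=3, tail=0, size=3
read(): buf=[_ _ _ _ 2 42], head=4, tail=0, size=2
write(98): buf=[98 _ _ _ 2 42], head=4, tail=1, size=3
write(43): buf=[98 43 _ _ 2 42], head=4, tail=2, size=4

Answer: 98 43 _ _ 2 42
4
2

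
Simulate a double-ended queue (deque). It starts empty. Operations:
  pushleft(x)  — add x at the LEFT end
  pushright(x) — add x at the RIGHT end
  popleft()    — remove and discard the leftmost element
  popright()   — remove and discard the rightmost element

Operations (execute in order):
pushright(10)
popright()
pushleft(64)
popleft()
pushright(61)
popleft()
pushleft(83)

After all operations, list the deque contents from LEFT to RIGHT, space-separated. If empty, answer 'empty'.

pushright(10): [10]
popright(): []
pushleft(64): [64]
popleft(): []
pushright(61): [61]
popleft(): []
pushleft(83): [83]

Answer: 83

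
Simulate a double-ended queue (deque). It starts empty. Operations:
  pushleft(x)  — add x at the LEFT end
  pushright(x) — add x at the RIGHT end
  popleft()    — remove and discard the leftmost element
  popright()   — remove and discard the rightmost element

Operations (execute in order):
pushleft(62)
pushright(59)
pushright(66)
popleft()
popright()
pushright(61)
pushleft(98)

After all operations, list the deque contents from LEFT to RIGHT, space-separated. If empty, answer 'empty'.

Answer: 98 59 61

Derivation:
pushleft(62): [62]
pushright(59): [62, 59]
pushright(66): [62, 59, 66]
popleft(): [59, 66]
popright(): [59]
pushright(61): [59, 61]
pushleft(98): [98, 59, 61]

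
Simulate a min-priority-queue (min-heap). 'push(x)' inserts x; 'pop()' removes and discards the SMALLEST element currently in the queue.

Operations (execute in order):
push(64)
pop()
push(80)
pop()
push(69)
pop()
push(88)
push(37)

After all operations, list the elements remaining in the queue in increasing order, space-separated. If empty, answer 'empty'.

push(64): heap contents = [64]
pop() → 64: heap contents = []
push(80): heap contents = [80]
pop() → 80: heap contents = []
push(69): heap contents = [69]
pop() → 69: heap contents = []
push(88): heap contents = [88]
push(37): heap contents = [37, 88]

Answer: 37 88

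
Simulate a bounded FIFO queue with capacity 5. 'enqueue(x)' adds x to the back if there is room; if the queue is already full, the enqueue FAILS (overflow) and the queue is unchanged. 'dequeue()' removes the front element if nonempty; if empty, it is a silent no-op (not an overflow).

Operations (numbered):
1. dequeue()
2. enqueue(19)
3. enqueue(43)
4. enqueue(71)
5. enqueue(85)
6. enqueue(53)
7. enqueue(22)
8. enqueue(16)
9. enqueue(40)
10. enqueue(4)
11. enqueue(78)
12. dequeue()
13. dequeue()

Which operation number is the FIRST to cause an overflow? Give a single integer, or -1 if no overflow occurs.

Answer: 7

Derivation:
1. dequeue(): empty, no-op, size=0
2. enqueue(19): size=1
3. enqueue(43): size=2
4. enqueue(71): size=3
5. enqueue(85): size=4
6. enqueue(53): size=5
7. enqueue(22): size=5=cap → OVERFLOW (fail)
8. enqueue(16): size=5=cap → OVERFLOW (fail)
9. enqueue(40): size=5=cap → OVERFLOW (fail)
10. enqueue(4): size=5=cap → OVERFLOW (fail)
11. enqueue(78): size=5=cap → OVERFLOW (fail)
12. dequeue(): size=4
13. dequeue(): size=3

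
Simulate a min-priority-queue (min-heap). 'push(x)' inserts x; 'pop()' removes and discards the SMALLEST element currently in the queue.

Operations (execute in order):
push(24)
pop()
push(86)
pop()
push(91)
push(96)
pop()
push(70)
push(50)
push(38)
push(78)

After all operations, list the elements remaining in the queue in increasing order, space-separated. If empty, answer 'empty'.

Answer: 38 50 70 78 96

Derivation:
push(24): heap contents = [24]
pop() → 24: heap contents = []
push(86): heap contents = [86]
pop() → 86: heap contents = []
push(91): heap contents = [91]
push(96): heap contents = [91, 96]
pop() → 91: heap contents = [96]
push(70): heap contents = [70, 96]
push(50): heap contents = [50, 70, 96]
push(38): heap contents = [38, 50, 70, 96]
push(78): heap contents = [38, 50, 70, 78, 96]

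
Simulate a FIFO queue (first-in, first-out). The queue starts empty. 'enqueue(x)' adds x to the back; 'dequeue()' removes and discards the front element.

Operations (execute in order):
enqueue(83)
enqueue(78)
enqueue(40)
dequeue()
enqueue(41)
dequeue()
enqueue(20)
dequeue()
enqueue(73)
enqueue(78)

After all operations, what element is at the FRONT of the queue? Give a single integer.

enqueue(83): queue = [83]
enqueue(78): queue = [83, 78]
enqueue(40): queue = [83, 78, 40]
dequeue(): queue = [78, 40]
enqueue(41): queue = [78, 40, 41]
dequeue(): queue = [40, 41]
enqueue(20): queue = [40, 41, 20]
dequeue(): queue = [41, 20]
enqueue(73): queue = [41, 20, 73]
enqueue(78): queue = [41, 20, 73, 78]

Answer: 41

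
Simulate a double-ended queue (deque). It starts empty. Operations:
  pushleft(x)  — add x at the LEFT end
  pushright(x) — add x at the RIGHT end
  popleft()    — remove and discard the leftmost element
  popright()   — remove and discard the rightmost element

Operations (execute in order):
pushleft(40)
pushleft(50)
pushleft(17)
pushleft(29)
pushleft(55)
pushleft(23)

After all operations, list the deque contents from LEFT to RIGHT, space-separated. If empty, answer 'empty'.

Answer: 23 55 29 17 50 40

Derivation:
pushleft(40): [40]
pushleft(50): [50, 40]
pushleft(17): [17, 50, 40]
pushleft(29): [29, 17, 50, 40]
pushleft(55): [55, 29, 17, 50, 40]
pushleft(23): [23, 55, 29, 17, 50, 40]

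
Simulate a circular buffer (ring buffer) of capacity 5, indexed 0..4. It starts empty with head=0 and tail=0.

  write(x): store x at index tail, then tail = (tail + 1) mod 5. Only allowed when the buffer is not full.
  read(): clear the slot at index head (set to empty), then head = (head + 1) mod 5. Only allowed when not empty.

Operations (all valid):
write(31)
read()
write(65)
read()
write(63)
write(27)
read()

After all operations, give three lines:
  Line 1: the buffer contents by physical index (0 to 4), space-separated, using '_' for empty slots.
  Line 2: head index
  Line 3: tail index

Answer: _ _ _ 27 _
3
4

Derivation:
write(31): buf=[31 _ _ _ _], head=0, tail=1, size=1
read(): buf=[_ _ _ _ _], head=1, tail=1, size=0
write(65): buf=[_ 65 _ _ _], head=1, tail=2, size=1
read(): buf=[_ _ _ _ _], head=2, tail=2, size=0
write(63): buf=[_ _ 63 _ _], head=2, tail=3, size=1
write(27): buf=[_ _ 63 27 _], head=2, tail=4, size=2
read(): buf=[_ _ _ 27 _], head=3, tail=4, size=1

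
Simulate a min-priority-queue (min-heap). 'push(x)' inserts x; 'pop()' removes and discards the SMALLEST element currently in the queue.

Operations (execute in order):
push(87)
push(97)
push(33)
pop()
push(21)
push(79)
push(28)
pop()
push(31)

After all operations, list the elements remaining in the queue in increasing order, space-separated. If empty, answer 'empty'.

push(87): heap contents = [87]
push(97): heap contents = [87, 97]
push(33): heap contents = [33, 87, 97]
pop() → 33: heap contents = [87, 97]
push(21): heap contents = [21, 87, 97]
push(79): heap contents = [21, 79, 87, 97]
push(28): heap contents = [21, 28, 79, 87, 97]
pop() → 21: heap contents = [28, 79, 87, 97]
push(31): heap contents = [28, 31, 79, 87, 97]

Answer: 28 31 79 87 97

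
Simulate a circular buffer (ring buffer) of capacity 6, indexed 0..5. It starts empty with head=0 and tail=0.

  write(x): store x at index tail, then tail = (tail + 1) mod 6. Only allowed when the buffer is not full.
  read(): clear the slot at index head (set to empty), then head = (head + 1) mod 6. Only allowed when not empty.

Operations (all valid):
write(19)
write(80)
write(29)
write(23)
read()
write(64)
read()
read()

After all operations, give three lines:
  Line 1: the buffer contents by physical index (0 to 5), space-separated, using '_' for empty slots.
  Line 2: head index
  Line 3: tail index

write(19): buf=[19 _ _ _ _ _], head=0, tail=1, size=1
write(80): buf=[19 80 _ _ _ _], head=0, tail=2, size=2
write(29): buf=[19 80 29 _ _ _], head=0, tail=3, size=3
write(23): buf=[19 80 29 23 _ _], head=0, tail=4, size=4
read(): buf=[_ 80 29 23 _ _], head=1, tail=4, size=3
write(64): buf=[_ 80 29 23 64 _], head=1, tail=5, size=4
read(): buf=[_ _ 29 23 64 _], head=2, tail=5, size=3
read(): buf=[_ _ _ 23 64 _], head=3, tail=5, size=2

Answer: _ _ _ 23 64 _
3
5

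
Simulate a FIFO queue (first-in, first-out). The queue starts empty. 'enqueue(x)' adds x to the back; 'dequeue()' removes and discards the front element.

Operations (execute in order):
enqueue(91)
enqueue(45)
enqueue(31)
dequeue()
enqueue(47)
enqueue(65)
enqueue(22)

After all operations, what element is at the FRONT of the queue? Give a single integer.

Answer: 45

Derivation:
enqueue(91): queue = [91]
enqueue(45): queue = [91, 45]
enqueue(31): queue = [91, 45, 31]
dequeue(): queue = [45, 31]
enqueue(47): queue = [45, 31, 47]
enqueue(65): queue = [45, 31, 47, 65]
enqueue(22): queue = [45, 31, 47, 65, 22]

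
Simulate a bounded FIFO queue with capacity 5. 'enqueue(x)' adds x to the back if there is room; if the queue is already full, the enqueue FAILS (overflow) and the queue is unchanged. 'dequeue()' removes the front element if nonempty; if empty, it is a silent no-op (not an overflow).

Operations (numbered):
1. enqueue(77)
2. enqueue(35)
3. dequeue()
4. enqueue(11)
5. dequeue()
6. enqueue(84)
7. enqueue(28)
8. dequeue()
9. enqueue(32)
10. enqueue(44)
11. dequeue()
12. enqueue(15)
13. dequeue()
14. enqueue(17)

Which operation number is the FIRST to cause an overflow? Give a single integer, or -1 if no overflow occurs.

1. enqueue(77): size=1
2. enqueue(35): size=2
3. dequeue(): size=1
4. enqueue(11): size=2
5. dequeue(): size=1
6. enqueue(84): size=2
7. enqueue(28): size=3
8. dequeue(): size=2
9. enqueue(32): size=3
10. enqueue(44): size=4
11. dequeue(): size=3
12. enqueue(15): size=4
13. dequeue(): size=3
14. enqueue(17): size=4

Answer: -1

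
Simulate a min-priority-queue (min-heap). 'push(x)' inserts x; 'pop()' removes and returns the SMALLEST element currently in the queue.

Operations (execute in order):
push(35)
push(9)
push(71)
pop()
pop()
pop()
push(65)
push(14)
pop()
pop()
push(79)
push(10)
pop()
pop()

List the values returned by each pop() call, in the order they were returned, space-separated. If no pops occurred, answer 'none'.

push(35): heap contents = [35]
push(9): heap contents = [9, 35]
push(71): heap contents = [9, 35, 71]
pop() → 9: heap contents = [35, 71]
pop() → 35: heap contents = [71]
pop() → 71: heap contents = []
push(65): heap contents = [65]
push(14): heap contents = [14, 65]
pop() → 14: heap contents = [65]
pop() → 65: heap contents = []
push(79): heap contents = [79]
push(10): heap contents = [10, 79]
pop() → 10: heap contents = [79]
pop() → 79: heap contents = []

Answer: 9 35 71 14 65 10 79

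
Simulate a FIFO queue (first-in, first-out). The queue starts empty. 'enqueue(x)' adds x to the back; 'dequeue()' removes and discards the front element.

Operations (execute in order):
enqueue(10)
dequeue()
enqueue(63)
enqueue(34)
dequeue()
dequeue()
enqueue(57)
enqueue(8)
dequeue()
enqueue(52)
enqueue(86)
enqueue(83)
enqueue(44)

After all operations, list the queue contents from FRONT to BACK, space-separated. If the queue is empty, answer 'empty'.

enqueue(10): [10]
dequeue(): []
enqueue(63): [63]
enqueue(34): [63, 34]
dequeue(): [34]
dequeue(): []
enqueue(57): [57]
enqueue(8): [57, 8]
dequeue(): [8]
enqueue(52): [8, 52]
enqueue(86): [8, 52, 86]
enqueue(83): [8, 52, 86, 83]
enqueue(44): [8, 52, 86, 83, 44]

Answer: 8 52 86 83 44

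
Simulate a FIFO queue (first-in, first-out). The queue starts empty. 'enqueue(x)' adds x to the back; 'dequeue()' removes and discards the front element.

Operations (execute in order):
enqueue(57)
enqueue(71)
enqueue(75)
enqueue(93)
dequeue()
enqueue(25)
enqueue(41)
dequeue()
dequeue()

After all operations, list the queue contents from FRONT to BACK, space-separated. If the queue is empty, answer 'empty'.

enqueue(57): [57]
enqueue(71): [57, 71]
enqueue(75): [57, 71, 75]
enqueue(93): [57, 71, 75, 93]
dequeue(): [71, 75, 93]
enqueue(25): [71, 75, 93, 25]
enqueue(41): [71, 75, 93, 25, 41]
dequeue(): [75, 93, 25, 41]
dequeue(): [93, 25, 41]

Answer: 93 25 41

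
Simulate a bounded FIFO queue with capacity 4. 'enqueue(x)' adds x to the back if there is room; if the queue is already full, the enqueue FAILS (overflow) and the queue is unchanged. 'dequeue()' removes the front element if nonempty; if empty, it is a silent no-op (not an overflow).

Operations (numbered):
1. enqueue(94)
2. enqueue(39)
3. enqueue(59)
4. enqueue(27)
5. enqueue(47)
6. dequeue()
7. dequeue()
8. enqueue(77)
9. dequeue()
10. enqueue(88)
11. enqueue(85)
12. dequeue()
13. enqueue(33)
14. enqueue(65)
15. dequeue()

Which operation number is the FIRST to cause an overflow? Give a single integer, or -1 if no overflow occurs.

1. enqueue(94): size=1
2. enqueue(39): size=2
3. enqueue(59): size=3
4. enqueue(27): size=4
5. enqueue(47): size=4=cap → OVERFLOW (fail)
6. dequeue(): size=3
7. dequeue(): size=2
8. enqueue(77): size=3
9. dequeue(): size=2
10. enqueue(88): size=3
11. enqueue(85): size=4
12. dequeue(): size=3
13. enqueue(33): size=4
14. enqueue(65): size=4=cap → OVERFLOW (fail)
15. dequeue(): size=3

Answer: 5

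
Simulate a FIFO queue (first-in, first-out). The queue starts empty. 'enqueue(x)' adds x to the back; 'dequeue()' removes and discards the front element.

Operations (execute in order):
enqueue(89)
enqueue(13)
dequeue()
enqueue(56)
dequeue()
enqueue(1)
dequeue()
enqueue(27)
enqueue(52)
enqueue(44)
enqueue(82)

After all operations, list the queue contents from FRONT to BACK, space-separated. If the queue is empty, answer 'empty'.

enqueue(89): [89]
enqueue(13): [89, 13]
dequeue(): [13]
enqueue(56): [13, 56]
dequeue(): [56]
enqueue(1): [56, 1]
dequeue(): [1]
enqueue(27): [1, 27]
enqueue(52): [1, 27, 52]
enqueue(44): [1, 27, 52, 44]
enqueue(82): [1, 27, 52, 44, 82]

Answer: 1 27 52 44 82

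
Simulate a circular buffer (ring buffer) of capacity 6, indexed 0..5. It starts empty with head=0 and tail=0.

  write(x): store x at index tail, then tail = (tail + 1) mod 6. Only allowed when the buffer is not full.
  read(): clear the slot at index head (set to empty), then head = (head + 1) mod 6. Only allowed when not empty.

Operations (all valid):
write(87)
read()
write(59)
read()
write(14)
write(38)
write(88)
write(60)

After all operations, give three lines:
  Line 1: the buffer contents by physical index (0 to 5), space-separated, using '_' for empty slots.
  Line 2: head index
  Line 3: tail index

Answer: _ _ 14 38 88 60
2
0

Derivation:
write(87): buf=[87 _ _ _ _ _], head=0, tail=1, size=1
read(): buf=[_ _ _ _ _ _], head=1, tail=1, size=0
write(59): buf=[_ 59 _ _ _ _], head=1, tail=2, size=1
read(): buf=[_ _ _ _ _ _], head=2, tail=2, size=0
write(14): buf=[_ _ 14 _ _ _], head=2, tail=3, size=1
write(38): buf=[_ _ 14 38 _ _], head=2, tail=4, size=2
write(88): buf=[_ _ 14 38 88 _], head=2, tail=5, size=3
write(60): buf=[_ _ 14 38 88 60], head=2, tail=0, size=4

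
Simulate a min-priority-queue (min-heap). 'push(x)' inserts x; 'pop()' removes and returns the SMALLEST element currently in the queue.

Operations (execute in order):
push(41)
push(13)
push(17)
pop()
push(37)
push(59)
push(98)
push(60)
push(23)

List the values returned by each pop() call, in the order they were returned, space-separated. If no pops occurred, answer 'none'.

push(41): heap contents = [41]
push(13): heap contents = [13, 41]
push(17): heap contents = [13, 17, 41]
pop() → 13: heap contents = [17, 41]
push(37): heap contents = [17, 37, 41]
push(59): heap contents = [17, 37, 41, 59]
push(98): heap contents = [17, 37, 41, 59, 98]
push(60): heap contents = [17, 37, 41, 59, 60, 98]
push(23): heap contents = [17, 23, 37, 41, 59, 60, 98]

Answer: 13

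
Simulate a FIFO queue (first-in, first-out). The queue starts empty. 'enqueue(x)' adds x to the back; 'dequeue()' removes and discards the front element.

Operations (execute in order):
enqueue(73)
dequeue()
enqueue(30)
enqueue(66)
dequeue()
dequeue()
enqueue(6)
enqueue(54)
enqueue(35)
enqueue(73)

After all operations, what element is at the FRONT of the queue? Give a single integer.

Answer: 6

Derivation:
enqueue(73): queue = [73]
dequeue(): queue = []
enqueue(30): queue = [30]
enqueue(66): queue = [30, 66]
dequeue(): queue = [66]
dequeue(): queue = []
enqueue(6): queue = [6]
enqueue(54): queue = [6, 54]
enqueue(35): queue = [6, 54, 35]
enqueue(73): queue = [6, 54, 35, 73]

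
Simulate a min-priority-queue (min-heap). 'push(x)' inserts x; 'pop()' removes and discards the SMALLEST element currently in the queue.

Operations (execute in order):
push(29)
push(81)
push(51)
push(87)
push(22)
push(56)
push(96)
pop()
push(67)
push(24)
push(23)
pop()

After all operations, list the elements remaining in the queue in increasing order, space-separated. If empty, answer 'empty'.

Answer: 24 29 51 56 67 81 87 96

Derivation:
push(29): heap contents = [29]
push(81): heap contents = [29, 81]
push(51): heap contents = [29, 51, 81]
push(87): heap contents = [29, 51, 81, 87]
push(22): heap contents = [22, 29, 51, 81, 87]
push(56): heap contents = [22, 29, 51, 56, 81, 87]
push(96): heap contents = [22, 29, 51, 56, 81, 87, 96]
pop() → 22: heap contents = [29, 51, 56, 81, 87, 96]
push(67): heap contents = [29, 51, 56, 67, 81, 87, 96]
push(24): heap contents = [24, 29, 51, 56, 67, 81, 87, 96]
push(23): heap contents = [23, 24, 29, 51, 56, 67, 81, 87, 96]
pop() → 23: heap contents = [24, 29, 51, 56, 67, 81, 87, 96]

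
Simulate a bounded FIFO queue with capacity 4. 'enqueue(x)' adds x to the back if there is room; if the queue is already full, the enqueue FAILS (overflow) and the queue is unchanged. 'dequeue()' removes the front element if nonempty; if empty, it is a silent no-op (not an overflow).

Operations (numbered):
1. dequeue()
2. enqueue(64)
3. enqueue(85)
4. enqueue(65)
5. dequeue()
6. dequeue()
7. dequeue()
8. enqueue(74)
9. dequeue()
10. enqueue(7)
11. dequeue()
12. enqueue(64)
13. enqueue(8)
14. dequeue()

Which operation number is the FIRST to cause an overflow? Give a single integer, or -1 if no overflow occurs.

Answer: -1

Derivation:
1. dequeue(): empty, no-op, size=0
2. enqueue(64): size=1
3. enqueue(85): size=2
4. enqueue(65): size=3
5. dequeue(): size=2
6. dequeue(): size=1
7. dequeue(): size=0
8. enqueue(74): size=1
9. dequeue(): size=0
10. enqueue(7): size=1
11. dequeue(): size=0
12. enqueue(64): size=1
13. enqueue(8): size=2
14. dequeue(): size=1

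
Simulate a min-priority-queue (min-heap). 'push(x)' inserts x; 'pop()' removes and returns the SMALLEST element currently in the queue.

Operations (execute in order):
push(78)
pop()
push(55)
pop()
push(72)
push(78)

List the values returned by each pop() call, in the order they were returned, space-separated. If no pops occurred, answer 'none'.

Answer: 78 55

Derivation:
push(78): heap contents = [78]
pop() → 78: heap contents = []
push(55): heap contents = [55]
pop() → 55: heap contents = []
push(72): heap contents = [72]
push(78): heap contents = [72, 78]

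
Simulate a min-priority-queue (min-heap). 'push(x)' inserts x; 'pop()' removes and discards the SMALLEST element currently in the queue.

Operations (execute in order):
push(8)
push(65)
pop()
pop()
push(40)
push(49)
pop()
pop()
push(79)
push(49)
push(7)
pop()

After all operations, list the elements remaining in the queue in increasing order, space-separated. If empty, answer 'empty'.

Answer: 49 79

Derivation:
push(8): heap contents = [8]
push(65): heap contents = [8, 65]
pop() → 8: heap contents = [65]
pop() → 65: heap contents = []
push(40): heap contents = [40]
push(49): heap contents = [40, 49]
pop() → 40: heap contents = [49]
pop() → 49: heap contents = []
push(79): heap contents = [79]
push(49): heap contents = [49, 79]
push(7): heap contents = [7, 49, 79]
pop() → 7: heap contents = [49, 79]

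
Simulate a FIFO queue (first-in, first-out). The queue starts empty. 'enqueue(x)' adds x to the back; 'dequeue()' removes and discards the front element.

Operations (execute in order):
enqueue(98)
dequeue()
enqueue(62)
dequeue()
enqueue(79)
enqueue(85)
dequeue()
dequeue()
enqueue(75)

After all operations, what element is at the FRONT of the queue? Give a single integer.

Answer: 75

Derivation:
enqueue(98): queue = [98]
dequeue(): queue = []
enqueue(62): queue = [62]
dequeue(): queue = []
enqueue(79): queue = [79]
enqueue(85): queue = [79, 85]
dequeue(): queue = [85]
dequeue(): queue = []
enqueue(75): queue = [75]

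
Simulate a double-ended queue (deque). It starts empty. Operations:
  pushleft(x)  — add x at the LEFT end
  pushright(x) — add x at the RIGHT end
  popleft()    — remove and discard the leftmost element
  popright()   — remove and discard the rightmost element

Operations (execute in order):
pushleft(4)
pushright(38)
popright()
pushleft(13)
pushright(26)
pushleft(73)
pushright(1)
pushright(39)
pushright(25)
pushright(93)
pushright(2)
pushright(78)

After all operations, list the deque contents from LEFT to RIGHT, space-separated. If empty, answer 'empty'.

Answer: 73 13 4 26 1 39 25 93 2 78

Derivation:
pushleft(4): [4]
pushright(38): [4, 38]
popright(): [4]
pushleft(13): [13, 4]
pushright(26): [13, 4, 26]
pushleft(73): [73, 13, 4, 26]
pushright(1): [73, 13, 4, 26, 1]
pushright(39): [73, 13, 4, 26, 1, 39]
pushright(25): [73, 13, 4, 26, 1, 39, 25]
pushright(93): [73, 13, 4, 26, 1, 39, 25, 93]
pushright(2): [73, 13, 4, 26, 1, 39, 25, 93, 2]
pushright(78): [73, 13, 4, 26, 1, 39, 25, 93, 2, 78]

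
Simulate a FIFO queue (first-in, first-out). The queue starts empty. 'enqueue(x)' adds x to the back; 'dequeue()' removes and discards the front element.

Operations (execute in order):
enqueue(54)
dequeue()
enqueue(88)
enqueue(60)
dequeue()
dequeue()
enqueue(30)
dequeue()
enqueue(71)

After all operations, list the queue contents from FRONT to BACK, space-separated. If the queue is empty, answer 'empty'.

enqueue(54): [54]
dequeue(): []
enqueue(88): [88]
enqueue(60): [88, 60]
dequeue(): [60]
dequeue(): []
enqueue(30): [30]
dequeue(): []
enqueue(71): [71]

Answer: 71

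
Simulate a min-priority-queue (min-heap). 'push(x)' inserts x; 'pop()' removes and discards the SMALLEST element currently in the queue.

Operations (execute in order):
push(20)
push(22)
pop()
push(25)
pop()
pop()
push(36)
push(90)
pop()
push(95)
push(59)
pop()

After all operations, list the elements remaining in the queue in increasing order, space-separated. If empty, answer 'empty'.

Answer: 90 95

Derivation:
push(20): heap contents = [20]
push(22): heap contents = [20, 22]
pop() → 20: heap contents = [22]
push(25): heap contents = [22, 25]
pop() → 22: heap contents = [25]
pop() → 25: heap contents = []
push(36): heap contents = [36]
push(90): heap contents = [36, 90]
pop() → 36: heap contents = [90]
push(95): heap contents = [90, 95]
push(59): heap contents = [59, 90, 95]
pop() → 59: heap contents = [90, 95]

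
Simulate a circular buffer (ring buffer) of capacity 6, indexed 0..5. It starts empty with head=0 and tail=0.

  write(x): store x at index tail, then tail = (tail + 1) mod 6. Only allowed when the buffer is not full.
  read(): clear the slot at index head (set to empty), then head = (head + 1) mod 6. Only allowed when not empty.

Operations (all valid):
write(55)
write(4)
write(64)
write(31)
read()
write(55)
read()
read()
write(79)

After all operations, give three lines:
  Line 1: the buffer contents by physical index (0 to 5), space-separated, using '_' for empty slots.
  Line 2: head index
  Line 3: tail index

Answer: _ _ _ 31 55 79
3
0

Derivation:
write(55): buf=[55 _ _ _ _ _], head=0, tail=1, size=1
write(4): buf=[55 4 _ _ _ _], head=0, tail=2, size=2
write(64): buf=[55 4 64 _ _ _], head=0, tail=3, size=3
write(31): buf=[55 4 64 31 _ _], head=0, tail=4, size=4
read(): buf=[_ 4 64 31 _ _], head=1, tail=4, size=3
write(55): buf=[_ 4 64 31 55 _], head=1, tail=5, size=4
read(): buf=[_ _ 64 31 55 _], head=2, tail=5, size=3
read(): buf=[_ _ _ 31 55 _], head=3, tail=5, size=2
write(79): buf=[_ _ _ 31 55 79], head=3, tail=0, size=3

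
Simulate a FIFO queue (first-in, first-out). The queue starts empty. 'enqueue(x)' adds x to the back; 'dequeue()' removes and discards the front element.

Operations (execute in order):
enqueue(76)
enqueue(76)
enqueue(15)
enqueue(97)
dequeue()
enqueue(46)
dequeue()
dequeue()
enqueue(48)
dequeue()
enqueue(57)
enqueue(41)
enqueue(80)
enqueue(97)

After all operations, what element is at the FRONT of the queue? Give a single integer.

enqueue(76): queue = [76]
enqueue(76): queue = [76, 76]
enqueue(15): queue = [76, 76, 15]
enqueue(97): queue = [76, 76, 15, 97]
dequeue(): queue = [76, 15, 97]
enqueue(46): queue = [76, 15, 97, 46]
dequeue(): queue = [15, 97, 46]
dequeue(): queue = [97, 46]
enqueue(48): queue = [97, 46, 48]
dequeue(): queue = [46, 48]
enqueue(57): queue = [46, 48, 57]
enqueue(41): queue = [46, 48, 57, 41]
enqueue(80): queue = [46, 48, 57, 41, 80]
enqueue(97): queue = [46, 48, 57, 41, 80, 97]

Answer: 46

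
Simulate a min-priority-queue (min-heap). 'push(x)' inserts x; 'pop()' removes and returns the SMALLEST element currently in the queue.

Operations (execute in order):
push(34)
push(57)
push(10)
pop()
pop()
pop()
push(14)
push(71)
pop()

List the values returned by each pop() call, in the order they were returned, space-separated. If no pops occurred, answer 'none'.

push(34): heap contents = [34]
push(57): heap contents = [34, 57]
push(10): heap contents = [10, 34, 57]
pop() → 10: heap contents = [34, 57]
pop() → 34: heap contents = [57]
pop() → 57: heap contents = []
push(14): heap contents = [14]
push(71): heap contents = [14, 71]
pop() → 14: heap contents = [71]

Answer: 10 34 57 14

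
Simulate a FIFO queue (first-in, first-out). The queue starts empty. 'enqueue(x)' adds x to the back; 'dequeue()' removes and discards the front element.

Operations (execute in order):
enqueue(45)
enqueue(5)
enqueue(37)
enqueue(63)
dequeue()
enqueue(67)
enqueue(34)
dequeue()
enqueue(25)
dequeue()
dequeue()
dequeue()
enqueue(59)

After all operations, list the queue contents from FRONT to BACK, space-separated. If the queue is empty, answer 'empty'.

Answer: 34 25 59

Derivation:
enqueue(45): [45]
enqueue(5): [45, 5]
enqueue(37): [45, 5, 37]
enqueue(63): [45, 5, 37, 63]
dequeue(): [5, 37, 63]
enqueue(67): [5, 37, 63, 67]
enqueue(34): [5, 37, 63, 67, 34]
dequeue(): [37, 63, 67, 34]
enqueue(25): [37, 63, 67, 34, 25]
dequeue(): [63, 67, 34, 25]
dequeue(): [67, 34, 25]
dequeue(): [34, 25]
enqueue(59): [34, 25, 59]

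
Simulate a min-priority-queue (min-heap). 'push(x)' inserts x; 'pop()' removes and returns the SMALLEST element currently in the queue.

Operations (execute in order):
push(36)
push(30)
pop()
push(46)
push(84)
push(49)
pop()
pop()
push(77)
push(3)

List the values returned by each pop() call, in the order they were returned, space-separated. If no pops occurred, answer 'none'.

Answer: 30 36 46

Derivation:
push(36): heap contents = [36]
push(30): heap contents = [30, 36]
pop() → 30: heap contents = [36]
push(46): heap contents = [36, 46]
push(84): heap contents = [36, 46, 84]
push(49): heap contents = [36, 46, 49, 84]
pop() → 36: heap contents = [46, 49, 84]
pop() → 46: heap contents = [49, 84]
push(77): heap contents = [49, 77, 84]
push(3): heap contents = [3, 49, 77, 84]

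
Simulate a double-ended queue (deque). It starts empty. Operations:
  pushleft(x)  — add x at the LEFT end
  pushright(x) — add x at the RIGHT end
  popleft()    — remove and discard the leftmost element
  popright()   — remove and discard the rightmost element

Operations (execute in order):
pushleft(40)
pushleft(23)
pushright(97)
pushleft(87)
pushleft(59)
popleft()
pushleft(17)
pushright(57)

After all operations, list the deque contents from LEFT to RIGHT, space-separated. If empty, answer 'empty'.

Answer: 17 87 23 40 97 57

Derivation:
pushleft(40): [40]
pushleft(23): [23, 40]
pushright(97): [23, 40, 97]
pushleft(87): [87, 23, 40, 97]
pushleft(59): [59, 87, 23, 40, 97]
popleft(): [87, 23, 40, 97]
pushleft(17): [17, 87, 23, 40, 97]
pushright(57): [17, 87, 23, 40, 97, 57]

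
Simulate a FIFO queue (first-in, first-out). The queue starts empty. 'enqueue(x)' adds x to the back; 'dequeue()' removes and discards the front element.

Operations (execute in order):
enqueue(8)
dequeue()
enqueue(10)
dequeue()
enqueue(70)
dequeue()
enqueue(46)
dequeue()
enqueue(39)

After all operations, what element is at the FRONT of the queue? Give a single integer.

Answer: 39

Derivation:
enqueue(8): queue = [8]
dequeue(): queue = []
enqueue(10): queue = [10]
dequeue(): queue = []
enqueue(70): queue = [70]
dequeue(): queue = []
enqueue(46): queue = [46]
dequeue(): queue = []
enqueue(39): queue = [39]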